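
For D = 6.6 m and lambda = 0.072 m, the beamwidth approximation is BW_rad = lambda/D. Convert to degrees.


BW_rad = 0.072 / 6.6 = 0.010909
BW_deg = 0.63 degrees

0.63 degrees


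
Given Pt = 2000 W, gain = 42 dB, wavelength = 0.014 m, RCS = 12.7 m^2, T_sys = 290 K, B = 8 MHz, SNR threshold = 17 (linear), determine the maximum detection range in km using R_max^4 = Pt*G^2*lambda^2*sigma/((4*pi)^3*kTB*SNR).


G_lin = 10^(42/10) = 15848.931925
R^4 = 2000 * 15848.931925^2 * 0.014^2 * 12.7 / ((4*pi)^3 * 1.38e-23 * 290 * 8000000.0 * 17)
R^4 = 1.15783e18 m^4
R_max = (1.15783e18)^(1/4) = 32802.8 m = 32.8 km

32.8 km


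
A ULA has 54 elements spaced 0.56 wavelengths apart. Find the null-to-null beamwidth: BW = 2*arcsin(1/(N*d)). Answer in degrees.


1/(N*d) = 1/(54*0.56) = 0.033069
BW = 2*arcsin(0.033069) = 3.8 degrees

3.8 degrees


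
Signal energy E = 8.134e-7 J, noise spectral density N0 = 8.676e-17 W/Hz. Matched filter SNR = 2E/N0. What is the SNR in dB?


SNR_lin = 2 * 8.134e-7 / 8.676e-17 = 1.875e10
SNR_dB = 10*log10(1.875e10) = 102.7 dB

102.7 dB


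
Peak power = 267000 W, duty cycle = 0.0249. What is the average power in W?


P_avg = 267000 * 0.0249 = 6648.3 W

6648.3 W


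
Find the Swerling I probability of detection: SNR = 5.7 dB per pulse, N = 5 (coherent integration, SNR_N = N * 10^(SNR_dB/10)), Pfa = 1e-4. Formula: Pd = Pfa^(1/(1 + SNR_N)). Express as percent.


SNR_lin = 10^(5.7/10) = 3.71535
SNR_N = 5 * 3.71535 = 18.57675
1/(1 + SNR_N) = 1/19.57675 = 0.051081
Pd = (1e-4)^0.051081 = 0.62471
Pd = 62.5%

62.5%


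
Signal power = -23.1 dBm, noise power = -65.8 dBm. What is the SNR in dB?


SNR = -23.1 - (-65.8) = 42.7 dB

42.7 dB


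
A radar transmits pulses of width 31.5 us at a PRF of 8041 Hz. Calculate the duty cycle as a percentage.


DC = 31.5e-6 * 8041 * 100 = 25.33%

25.33%


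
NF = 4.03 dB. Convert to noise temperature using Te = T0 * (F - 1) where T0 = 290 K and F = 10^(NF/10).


NF_lin = 10^(4.03/10) = 2.529298
Te = 290 * (2.529298 - 1) = 443.5 K

443.5 K


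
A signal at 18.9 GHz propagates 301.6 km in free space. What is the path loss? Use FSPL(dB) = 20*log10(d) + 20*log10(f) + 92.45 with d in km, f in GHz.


20*log10(301.6) = 49.59
20*log10(18.9) = 25.53
FSPL = 167.6 dB

167.6 dB


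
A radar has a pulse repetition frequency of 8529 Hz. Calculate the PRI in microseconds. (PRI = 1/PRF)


PRI = 1/8529 = 0.000117247 s = 117.2 us

117.2 us


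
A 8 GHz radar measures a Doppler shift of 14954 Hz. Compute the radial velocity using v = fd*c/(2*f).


v = 14954 * 3e8 / (2 * 8000000000.0) = 280.4 m/s

280.4 m/s


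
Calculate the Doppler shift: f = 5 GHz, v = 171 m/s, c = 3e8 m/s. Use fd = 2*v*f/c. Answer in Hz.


fd = 2 * 171 * 5000000000.0 / 3e8 = 5700.0 Hz

5700.0 Hz


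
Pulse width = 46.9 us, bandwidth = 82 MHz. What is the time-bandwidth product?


TBP = 46.9 * 82 = 3845.8

3845.8


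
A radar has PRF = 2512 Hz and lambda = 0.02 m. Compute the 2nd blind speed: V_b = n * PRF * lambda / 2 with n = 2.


V_blind = 2 * 2512 * 0.02 / 2 = 50.2 m/s

50.2 m/s


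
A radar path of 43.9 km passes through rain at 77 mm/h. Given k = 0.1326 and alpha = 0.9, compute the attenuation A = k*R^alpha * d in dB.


gamma = 0.1326 * 77^0.9 = 6.612797 dB/km
A = 6.612797 * 43.9 = 290.3 dB

290.3 dB


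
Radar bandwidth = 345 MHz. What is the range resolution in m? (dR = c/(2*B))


dR = 3e8 / (2 * 345000000.0) = 0.43 m

0.43 m


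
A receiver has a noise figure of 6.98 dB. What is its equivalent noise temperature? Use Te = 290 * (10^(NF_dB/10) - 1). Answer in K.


NF_lin = 10^(6.98/10) = 4.988845
Te = 290 * (4.988845 - 1) = 1156.8 K

1156.8 K


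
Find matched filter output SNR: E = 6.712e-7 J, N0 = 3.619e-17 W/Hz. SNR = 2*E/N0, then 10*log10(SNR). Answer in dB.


SNR_lin = 2 * 6.712e-7 / 3.619e-17 = 3.709e10
SNR_dB = 10*log10(3.709e10) = 105.7 dB

105.7 dB


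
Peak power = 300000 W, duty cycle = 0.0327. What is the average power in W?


P_avg = 300000 * 0.0327 = 9810.0 W

9810.0 W


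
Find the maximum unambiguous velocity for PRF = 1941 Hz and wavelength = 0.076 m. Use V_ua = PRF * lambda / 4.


V_ua = 1941 * 0.076 / 4 = 36.9 m/s

36.9 m/s


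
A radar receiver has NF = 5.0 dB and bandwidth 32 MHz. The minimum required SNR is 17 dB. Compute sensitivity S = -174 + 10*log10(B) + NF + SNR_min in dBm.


10*log10(32000000.0) = 75.05
S = -174 + 75.05 + 5.0 + 17 = -76.9 dBm

-76.9 dBm


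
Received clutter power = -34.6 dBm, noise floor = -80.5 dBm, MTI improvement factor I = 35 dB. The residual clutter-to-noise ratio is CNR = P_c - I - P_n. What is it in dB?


CNR = -34.6 - 35 - (-80.5) = 10.9 dB

10.9 dB


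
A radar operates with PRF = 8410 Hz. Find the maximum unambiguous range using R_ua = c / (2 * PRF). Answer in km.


R_ua = 3e8 / (2 * 8410) = 17835.9 m = 17.8 km

17.8 km


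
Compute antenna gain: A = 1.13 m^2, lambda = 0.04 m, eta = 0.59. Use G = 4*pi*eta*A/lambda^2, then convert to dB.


G_linear = 4*pi*0.59*1.13/0.04^2 = 5236.25
G_dB = 10*log10(5236.25) = 37.2 dB

37.2 dB


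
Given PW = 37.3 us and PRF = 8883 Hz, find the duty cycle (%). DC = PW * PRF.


DC = 37.3e-6 * 8883 * 100 = 33.13%

33.13%


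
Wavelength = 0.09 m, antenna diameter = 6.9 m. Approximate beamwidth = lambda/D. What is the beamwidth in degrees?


BW_rad = 0.09 / 6.9 = 0.013043
BW_deg = 0.75 degrees

0.75 degrees


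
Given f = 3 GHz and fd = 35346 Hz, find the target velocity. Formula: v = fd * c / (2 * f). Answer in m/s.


v = 35346 * 3e8 / (2 * 3000000000.0) = 1767.3 m/s

1767.3 m/s


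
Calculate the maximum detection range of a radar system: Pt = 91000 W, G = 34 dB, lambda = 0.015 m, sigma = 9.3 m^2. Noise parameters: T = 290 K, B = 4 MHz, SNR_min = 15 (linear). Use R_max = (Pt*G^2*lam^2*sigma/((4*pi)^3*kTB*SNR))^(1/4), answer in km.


G_lin = 10^(34/10) = 2511.886432
R^4 = 91000 * 2511.886432^2 * 0.015^2 * 9.3 / ((4*pi)^3 * 1.38e-23 * 290 * 4000000.0 * 15)
R^4 = 2.52144e18 m^4
R_max = (2.52144e18)^(1/4) = 39848.5 m = 39.8 km

39.8 km


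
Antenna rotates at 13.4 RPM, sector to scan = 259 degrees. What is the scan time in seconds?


t = 259 / (13.4 * 360) * 60 = 3.22 s

3.22 s


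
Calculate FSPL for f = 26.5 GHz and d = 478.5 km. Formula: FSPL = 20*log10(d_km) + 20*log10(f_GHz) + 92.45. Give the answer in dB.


20*log10(478.5) = 53.6
20*log10(26.5) = 28.46
FSPL = 174.5 dB

174.5 dB


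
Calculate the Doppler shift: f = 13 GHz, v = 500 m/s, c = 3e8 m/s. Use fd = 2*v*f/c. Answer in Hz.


fd = 2 * 500 * 13000000000.0 / 3e8 = 43333.3 Hz

43333.3 Hz


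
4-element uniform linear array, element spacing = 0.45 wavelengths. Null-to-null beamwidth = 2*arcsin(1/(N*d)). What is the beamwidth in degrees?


1/(N*d) = 1/(4*0.45) = 0.555556
BW = 2*arcsin(0.555556) = 67.5 degrees

67.5 degrees


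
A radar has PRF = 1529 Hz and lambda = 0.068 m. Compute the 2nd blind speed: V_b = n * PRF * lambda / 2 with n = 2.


V_blind = 2 * 1529 * 0.068 / 2 = 104.0 m/s

104.0 m/s


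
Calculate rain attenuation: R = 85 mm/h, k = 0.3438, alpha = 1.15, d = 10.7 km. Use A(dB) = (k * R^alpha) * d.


gamma = 0.3438 * 85^1.15 = 56.903324 dB/km
A = 56.903324 * 10.7 = 608.87 dB

608.87 dB


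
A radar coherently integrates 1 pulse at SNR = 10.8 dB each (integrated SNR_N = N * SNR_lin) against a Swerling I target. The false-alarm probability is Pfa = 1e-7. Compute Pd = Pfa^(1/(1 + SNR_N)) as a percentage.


SNR_lin = 10^(10.8/10) = 12.02264
SNR_N = 1 * 12.02264 = 12.02264
1/(1 + SNR_N) = 1/13.02264 = 0.0767893
Pd = (1e-7)^0.0767893 = 0.29005
Pd = 29.0%

29.0%


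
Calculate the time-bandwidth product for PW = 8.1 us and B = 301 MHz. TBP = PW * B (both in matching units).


TBP = 8.1 * 301 = 2438.1

2438.1


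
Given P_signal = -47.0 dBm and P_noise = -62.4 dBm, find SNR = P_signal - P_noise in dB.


SNR = -47.0 - (-62.4) = 15.4 dB

15.4 dB


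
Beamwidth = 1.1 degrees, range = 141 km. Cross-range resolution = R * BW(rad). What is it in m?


BW_rad = 0.019198622
CR = 141000 * 0.019198622 = 2707.0 m

2707.0 m


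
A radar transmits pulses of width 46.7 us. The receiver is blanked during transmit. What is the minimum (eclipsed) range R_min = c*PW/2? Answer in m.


R_min = 3e8 * 46.7e-6 / 2 = 7005.0 m

7005.0 m


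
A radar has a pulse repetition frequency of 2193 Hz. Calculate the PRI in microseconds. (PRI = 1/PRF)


PRI = 1/2193 = 0.0004559964 s = 456.0 us

456.0 us


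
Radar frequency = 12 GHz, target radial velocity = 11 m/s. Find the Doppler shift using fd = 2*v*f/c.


fd = 2 * 11 * 12000000000.0 / 3e8 = 880.0 Hz

880.0 Hz


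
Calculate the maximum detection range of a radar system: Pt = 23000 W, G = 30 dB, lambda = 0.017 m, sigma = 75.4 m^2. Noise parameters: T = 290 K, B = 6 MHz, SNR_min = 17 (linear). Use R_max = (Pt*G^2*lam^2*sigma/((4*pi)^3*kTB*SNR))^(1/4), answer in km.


G_lin = 10^(30/10) = 1000.0
R^4 = 23000 * 1000.0^2 * 0.017^2 * 75.4 / ((4*pi)^3 * 1.38e-23 * 290 * 6000000.0 * 17)
R^4 = 6.18714e17 m^4
R_max = (6.18714e17)^(1/4) = 28046.1 m = 28.0 km

28.0 km


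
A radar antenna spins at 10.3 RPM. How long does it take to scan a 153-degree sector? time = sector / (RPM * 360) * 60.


t = 153 / (10.3 * 360) * 60 = 2.48 s

2.48 s


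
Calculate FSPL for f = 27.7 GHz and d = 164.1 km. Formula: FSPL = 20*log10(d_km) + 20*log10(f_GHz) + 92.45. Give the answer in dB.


20*log10(164.1) = 44.3
20*log10(27.7) = 28.85
FSPL = 165.6 dB

165.6 dB


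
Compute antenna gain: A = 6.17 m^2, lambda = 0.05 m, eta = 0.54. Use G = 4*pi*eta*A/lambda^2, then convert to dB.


G_linear = 4*pi*0.54*6.17/0.05^2 = 16747.45
G_dB = 10*log10(16747.45) = 42.2 dB

42.2 dB


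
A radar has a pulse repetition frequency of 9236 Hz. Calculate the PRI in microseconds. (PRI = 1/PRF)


PRI = 1/9236 = 0.000108272 s = 108.3 us

108.3 us


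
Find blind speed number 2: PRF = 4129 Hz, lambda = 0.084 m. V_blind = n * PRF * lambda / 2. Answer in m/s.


V_blind = 2 * 4129 * 0.084 / 2 = 346.8 m/s

346.8 m/s


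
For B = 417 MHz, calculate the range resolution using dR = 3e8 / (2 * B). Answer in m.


dR = 3e8 / (2 * 417000000.0) = 0.36 m

0.36 m


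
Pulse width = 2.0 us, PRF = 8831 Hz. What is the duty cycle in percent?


DC = 2.0e-6 * 8831 * 100 = 1.77%

1.77%


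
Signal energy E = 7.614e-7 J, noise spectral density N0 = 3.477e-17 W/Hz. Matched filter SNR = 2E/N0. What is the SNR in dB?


SNR_lin = 2 * 7.614e-7 / 3.477e-17 = 4.38e10
SNR_dB = 10*log10(4.38e10) = 106.4 dB

106.4 dB


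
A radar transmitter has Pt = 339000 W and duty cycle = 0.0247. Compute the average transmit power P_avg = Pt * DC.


P_avg = 339000 * 0.0247 = 8373.3 W

8373.3 W


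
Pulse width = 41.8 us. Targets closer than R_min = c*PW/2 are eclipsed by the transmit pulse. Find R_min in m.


R_min = 3e8 * 41.8e-6 / 2 = 6270.0 m

6270.0 m


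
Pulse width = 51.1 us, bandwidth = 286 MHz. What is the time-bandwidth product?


TBP = 51.1 * 286 = 14614.6

14614.6


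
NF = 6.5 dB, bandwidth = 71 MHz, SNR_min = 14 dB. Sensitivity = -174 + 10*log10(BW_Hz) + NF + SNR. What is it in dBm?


10*log10(71000000.0) = 78.51
S = -174 + 78.51 + 6.5 + 14 = -75.0 dBm

-75.0 dBm


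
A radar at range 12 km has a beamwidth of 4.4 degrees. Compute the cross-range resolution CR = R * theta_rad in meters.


BW_rad = 0.076794487
CR = 12000 * 0.076794487 = 921.5 m

921.5 m


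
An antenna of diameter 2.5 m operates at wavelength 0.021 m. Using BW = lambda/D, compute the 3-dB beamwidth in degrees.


BW_rad = 0.021 / 2.5 = 0.0084
BW_deg = 0.48 degrees

0.48 degrees


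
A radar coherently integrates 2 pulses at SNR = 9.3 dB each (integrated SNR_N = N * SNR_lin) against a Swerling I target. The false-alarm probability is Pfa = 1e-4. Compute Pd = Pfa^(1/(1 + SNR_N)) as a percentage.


SNR_lin = 10^(9.3/10) = 8.51138
SNR_N = 2 * 8.51138 = 17.02276
1/(1 + SNR_N) = 1/18.02276 = 0.0554854
Pd = (1e-4)^0.0554854 = 0.59987
Pd = 60.0%

60.0%


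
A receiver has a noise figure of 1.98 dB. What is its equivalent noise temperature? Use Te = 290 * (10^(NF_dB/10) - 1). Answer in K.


NF_lin = 10^(1.98/10) = 1.577611
Te = 290 * (1.577611 - 1) = 167.5 K

167.5 K


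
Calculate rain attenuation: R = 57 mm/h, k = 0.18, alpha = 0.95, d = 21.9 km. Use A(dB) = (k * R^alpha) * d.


gamma = 0.18 * 57^0.95 = 8.382115 dB/km
A = 8.382115 * 21.9 = 183.57 dB

183.57 dB


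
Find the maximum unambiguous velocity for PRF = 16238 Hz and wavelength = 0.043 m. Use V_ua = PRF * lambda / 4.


V_ua = 16238 * 0.043 / 4 = 174.6 m/s

174.6 m/s


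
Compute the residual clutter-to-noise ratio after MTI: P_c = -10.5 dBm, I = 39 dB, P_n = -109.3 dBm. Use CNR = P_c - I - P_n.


CNR = -10.5 - 39 - (-109.3) = 59.8 dB

59.8 dB


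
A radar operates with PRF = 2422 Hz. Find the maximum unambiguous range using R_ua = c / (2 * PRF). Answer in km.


R_ua = 3e8 / (2 * 2422) = 61932.3 m = 61.9 km

61.9 km


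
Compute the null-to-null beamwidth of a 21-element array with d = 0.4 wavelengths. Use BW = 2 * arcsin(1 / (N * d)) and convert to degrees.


1/(N*d) = 1/(21*0.4) = 0.119048
BW = 2*arcsin(0.119048) = 13.7 degrees

13.7 degrees


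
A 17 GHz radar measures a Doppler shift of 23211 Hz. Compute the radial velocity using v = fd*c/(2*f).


v = 23211 * 3e8 / (2 * 17000000000.0) = 204.8 m/s

204.8 m/s


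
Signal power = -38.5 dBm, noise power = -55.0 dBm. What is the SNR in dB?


SNR = -38.5 - (-55.0) = 16.5 dB

16.5 dB


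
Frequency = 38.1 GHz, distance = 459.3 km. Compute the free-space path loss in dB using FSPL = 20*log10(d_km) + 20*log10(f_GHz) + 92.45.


20*log10(459.3) = 53.24
20*log10(38.1) = 31.62
FSPL = 177.3 dB

177.3 dB


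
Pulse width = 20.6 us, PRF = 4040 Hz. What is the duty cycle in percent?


DC = 20.6e-6 * 4040 * 100 = 8.32%

8.32%


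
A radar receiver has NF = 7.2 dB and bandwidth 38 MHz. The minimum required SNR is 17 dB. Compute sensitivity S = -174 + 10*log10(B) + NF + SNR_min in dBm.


10*log10(38000000.0) = 75.8
S = -174 + 75.8 + 7.2 + 17 = -74.0 dBm

-74.0 dBm


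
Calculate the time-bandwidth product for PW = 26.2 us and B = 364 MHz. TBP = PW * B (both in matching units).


TBP = 26.2 * 364 = 9536.8

9536.8


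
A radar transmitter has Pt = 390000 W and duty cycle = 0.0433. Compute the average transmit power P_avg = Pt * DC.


P_avg = 390000 * 0.0433 = 16887.0 W

16887.0 W


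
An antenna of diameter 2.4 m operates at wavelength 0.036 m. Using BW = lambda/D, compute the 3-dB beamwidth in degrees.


BW_rad = 0.036 / 2.4 = 0.015
BW_deg = 0.86 degrees

0.86 degrees


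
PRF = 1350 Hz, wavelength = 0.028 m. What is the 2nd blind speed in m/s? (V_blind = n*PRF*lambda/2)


V_blind = 2 * 1350 * 0.028 / 2 = 37.8 m/s

37.8 m/s


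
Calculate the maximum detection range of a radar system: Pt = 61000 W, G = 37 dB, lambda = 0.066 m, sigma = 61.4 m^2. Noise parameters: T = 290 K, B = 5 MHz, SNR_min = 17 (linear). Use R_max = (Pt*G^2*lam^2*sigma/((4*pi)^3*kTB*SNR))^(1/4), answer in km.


G_lin = 10^(37/10) = 5011.872336
R^4 = 61000 * 5011.872336^2 * 0.066^2 * 61.4 / ((4*pi)^3 * 1.38e-23 * 290 * 5000000.0 * 17)
R^4 = 6.071e20 m^4
R_max = (6.071e20)^(1/4) = 156969.4 m = 157.0 km

157.0 km


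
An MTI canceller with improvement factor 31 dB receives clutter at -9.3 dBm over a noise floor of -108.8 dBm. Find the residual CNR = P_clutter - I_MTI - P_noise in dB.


CNR = -9.3 - 31 - (-108.8) = 68.5 dB

68.5 dB


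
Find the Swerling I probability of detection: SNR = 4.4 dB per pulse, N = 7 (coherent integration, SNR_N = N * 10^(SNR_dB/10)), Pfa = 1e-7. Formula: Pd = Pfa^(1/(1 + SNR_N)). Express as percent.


SNR_lin = 10^(4.4/10) = 2.75423
SNR_N = 7 * 2.75423 = 19.27961
1/(1 + SNR_N) = 1/20.27961 = 0.0493106
Pd = (1e-7)^0.0493106 = 0.45167
Pd = 45.2%

45.2%


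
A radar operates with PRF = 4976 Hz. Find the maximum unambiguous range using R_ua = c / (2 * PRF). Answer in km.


R_ua = 3e8 / (2 * 4976) = 30144.7 m = 30.1 km

30.1 km


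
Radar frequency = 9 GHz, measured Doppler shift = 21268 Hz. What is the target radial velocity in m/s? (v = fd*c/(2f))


v = 21268 * 3e8 / (2 * 9000000000.0) = 354.5 m/s

354.5 m/s


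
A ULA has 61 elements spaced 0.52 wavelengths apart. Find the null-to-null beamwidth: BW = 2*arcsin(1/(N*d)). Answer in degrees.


1/(N*d) = 1/(61*0.52) = 0.031526
BW = 2*arcsin(0.031526) = 3.6 degrees

3.6 degrees


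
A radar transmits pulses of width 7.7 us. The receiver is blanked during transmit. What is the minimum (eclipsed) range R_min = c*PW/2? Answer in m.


R_min = 3e8 * 7.7e-6 / 2 = 1155.0 m

1155.0 m


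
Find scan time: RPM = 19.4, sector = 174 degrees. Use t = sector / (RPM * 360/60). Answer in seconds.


t = 174 / (19.4 * 360) * 60 = 1.49 s

1.49 s


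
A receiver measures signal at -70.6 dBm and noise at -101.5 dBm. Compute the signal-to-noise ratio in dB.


SNR = -70.6 - (-101.5) = 30.9 dB

30.9 dB


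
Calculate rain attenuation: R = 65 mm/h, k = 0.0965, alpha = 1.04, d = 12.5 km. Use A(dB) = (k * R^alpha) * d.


gamma = 0.0965 * 65^1.04 = 7.412372 dB/km
A = 7.412372 * 12.5 = 92.65 dB

92.65 dB


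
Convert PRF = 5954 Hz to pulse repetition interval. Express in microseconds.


PRI = 1/5954 = 0.0001679543 s = 168.0 us

168.0 us


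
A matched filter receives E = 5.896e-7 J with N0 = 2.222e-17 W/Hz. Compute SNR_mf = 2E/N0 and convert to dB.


SNR_lin = 2 * 5.896e-7 / 2.222e-17 = 5.307e10
SNR_dB = 10*log10(5.307e10) = 107.2 dB

107.2 dB


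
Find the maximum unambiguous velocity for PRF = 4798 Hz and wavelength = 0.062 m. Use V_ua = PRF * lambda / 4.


V_ua = 4798 * 0.062 / 4 = 74.4 m/s

74.4 m/s


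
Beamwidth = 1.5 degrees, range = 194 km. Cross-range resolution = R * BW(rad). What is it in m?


BW_rad = 0.026179939
CR = 194000 * 0.026179939 = 5078.9 m

5078.9 m


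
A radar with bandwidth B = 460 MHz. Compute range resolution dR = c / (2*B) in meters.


dR = 3e8 / (2 * 460000000.0) = 0.33 m

0.33 m


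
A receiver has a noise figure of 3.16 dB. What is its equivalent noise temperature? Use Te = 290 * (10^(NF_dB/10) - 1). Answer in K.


NF_lin = 10^(3.16/10) = 2.070141
Te = 290 * (2.070141 - 1) = 310.3 K

310.3 K


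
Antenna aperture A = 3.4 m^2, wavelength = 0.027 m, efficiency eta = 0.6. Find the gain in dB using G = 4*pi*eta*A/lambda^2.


G_linear = 4*pi*0.6*3.4/0.027^2 = 35165.15
G_dB = 10*log10(35165.15) = 45.5 dB

45.5 dB


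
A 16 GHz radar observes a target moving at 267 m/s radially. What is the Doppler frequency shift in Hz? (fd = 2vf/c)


fd = 2 * 267 * 16000000000.0 / 3e8 = 28480.0 Hz

28480.0 Hz


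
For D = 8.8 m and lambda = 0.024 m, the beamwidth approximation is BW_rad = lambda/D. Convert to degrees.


BW_rad = 0.024 / 8.8 = 0.002727
BW_deg = 0.16 degrees

0.16 degrees


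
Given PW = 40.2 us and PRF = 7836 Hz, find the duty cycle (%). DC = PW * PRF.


DC = 40.2e-6 * 7836 * 100 = 31.5%

31.5%


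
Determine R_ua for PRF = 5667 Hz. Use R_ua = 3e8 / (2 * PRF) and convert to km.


R_ua = 3e8 / (2 * 5667) = 26469.0 m = 26.5 km

26.5 km


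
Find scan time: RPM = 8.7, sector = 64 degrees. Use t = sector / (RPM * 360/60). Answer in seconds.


t = 64 / (8.7 * 360) * 60 = 1.23 s

1.23 s


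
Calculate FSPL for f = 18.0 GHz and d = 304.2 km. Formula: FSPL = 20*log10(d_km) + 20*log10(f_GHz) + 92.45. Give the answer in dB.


20*log10(304.2) = 49.66
20*log10(18.0) = 25.11
FSPL = 167.2 dB

167.2 dB


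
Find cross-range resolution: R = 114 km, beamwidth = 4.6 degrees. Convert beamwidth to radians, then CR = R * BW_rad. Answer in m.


BW_rad = 0.080285146
CR = 114000 * 0.080285146 = 9152.5 m

9152.5 m


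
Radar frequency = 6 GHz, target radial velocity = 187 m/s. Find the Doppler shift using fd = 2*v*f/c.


fd = 2 * 187 * 6000000000.0 / 3e8 = 7480.0 Hz

7480.0 Hz


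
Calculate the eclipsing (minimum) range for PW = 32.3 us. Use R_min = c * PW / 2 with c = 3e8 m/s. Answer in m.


R_min = 3e8 * 32.3e-6 / 2 = 4845.0 m

4845.0 m


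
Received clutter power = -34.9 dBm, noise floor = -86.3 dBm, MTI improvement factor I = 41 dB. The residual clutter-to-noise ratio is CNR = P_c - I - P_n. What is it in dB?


CNR = -34.9 - 41 - (-86.3) = 10.4 dB

10.4 dB


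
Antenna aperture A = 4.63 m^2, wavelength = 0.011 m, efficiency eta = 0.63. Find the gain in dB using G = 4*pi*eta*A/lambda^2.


G_linear = 4*pi*0.63*4.63/0.011^2 = 302932.62
G_dB = 10*log10(302932.62) = 54.8 dB

54.8 dB


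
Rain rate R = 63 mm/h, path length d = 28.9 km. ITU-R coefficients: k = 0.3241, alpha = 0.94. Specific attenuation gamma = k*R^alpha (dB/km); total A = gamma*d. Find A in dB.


gamma = 0.3241 * 63^0.94 = 15.924256 dB/km
A = 15.924256 * 28.9 = 460.21 dB

460.21 dB


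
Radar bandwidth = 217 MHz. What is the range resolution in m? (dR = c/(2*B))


dR = 3e8 / (2 * 217000000.0) = 0.69 m

0.69 m


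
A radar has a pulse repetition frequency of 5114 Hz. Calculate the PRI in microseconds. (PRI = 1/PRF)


PRI = 1/5114 = 0.0001955417 s = 195.5 us

195.5 us


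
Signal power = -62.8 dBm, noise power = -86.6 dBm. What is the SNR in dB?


SNR = -62.8 - (-86.6) = 23.8 dB

23.8 dB


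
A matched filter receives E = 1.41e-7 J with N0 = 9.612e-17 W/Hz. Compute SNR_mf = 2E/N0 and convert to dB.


SNR_lin = 2 * 1.41e-7 / 9.612e-17 = 2.934e9
SNR_dB = 10*log10(2.934e9) = 94.7 dB

94.7 dB


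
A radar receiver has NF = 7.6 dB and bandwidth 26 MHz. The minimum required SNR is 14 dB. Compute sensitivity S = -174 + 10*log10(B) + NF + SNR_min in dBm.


10*log10(26000000.0) = 74.15
S = -174 + 74.15 + 7.6 + 14 = -78.3 dBm

-78.3 dBm


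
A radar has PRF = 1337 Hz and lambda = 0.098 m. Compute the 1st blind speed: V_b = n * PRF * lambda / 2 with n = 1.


V_blind = 1 * 1337 * 0.098 / 2 = 65.5 m/s

65.5 m/s


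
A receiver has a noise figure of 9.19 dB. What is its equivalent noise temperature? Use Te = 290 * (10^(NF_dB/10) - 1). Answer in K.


NF_lin = 10^(9.19/10) = 8.298508
Te = 290 * (8.298508 - 1) = 2116.6 K

2116.6 K


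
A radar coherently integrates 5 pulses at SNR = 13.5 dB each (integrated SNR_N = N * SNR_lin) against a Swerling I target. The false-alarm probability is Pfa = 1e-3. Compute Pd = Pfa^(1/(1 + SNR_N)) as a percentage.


SNR_lin = 10^(13.5/10) = 22.38721
SNR_N = 5 * 22.38721 = 111.93605
1/(1 + SNR_N) = 1/112.93605 = 0.0088546
Pd = (1e-3)^0.0088546 = 0.94067
Pd = 94.1%

94.1%


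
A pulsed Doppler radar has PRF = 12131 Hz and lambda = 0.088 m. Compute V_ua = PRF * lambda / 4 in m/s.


V_ua = 12131 * 0.088 / 4 = 266.9 m/s

266.9 m/s


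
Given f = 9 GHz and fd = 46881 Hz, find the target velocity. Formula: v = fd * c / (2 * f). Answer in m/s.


v = 46881 * 3e8 / (2 * 9000000000.0) = 781.4 m/s

781.4 m/s


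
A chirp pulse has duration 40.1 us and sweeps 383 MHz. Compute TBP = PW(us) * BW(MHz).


TBP = 40.1 * 383 = 15358.3

15358.3


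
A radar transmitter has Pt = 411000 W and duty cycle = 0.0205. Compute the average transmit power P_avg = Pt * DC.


P_avg = 411000 * 0.0205 = 8425.5 W

8425.5 W


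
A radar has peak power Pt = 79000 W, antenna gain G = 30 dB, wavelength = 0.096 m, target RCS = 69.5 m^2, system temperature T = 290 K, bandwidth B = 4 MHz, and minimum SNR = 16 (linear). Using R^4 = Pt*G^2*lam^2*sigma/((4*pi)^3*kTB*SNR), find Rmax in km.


G_lin = 10^(30/10) = 1000.0
R^4 = 79000 * 1000.0^2 * 0.096^2 * 69.5 / ((4*pi)^3 * 1.38e-23 * 290 * 4000000.0 * 16)
R^4 = 9.95561e19 m^4
R_max = (9.95561e19)^(1/4) = 99888.8 m = 99.9 km

99.9 km


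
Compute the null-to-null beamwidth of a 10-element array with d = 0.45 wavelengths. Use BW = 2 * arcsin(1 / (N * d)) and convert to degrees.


1/(N*d) = 1/(10*0.45) = 0.222222
BW = 2*arcsin(0.222222) = 25.7 degrees

25.7 degrees


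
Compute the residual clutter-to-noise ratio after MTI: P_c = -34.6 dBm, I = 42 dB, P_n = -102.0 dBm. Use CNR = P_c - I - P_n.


CNR = -34.6 - 42 - (-102.0) = 25.4 dB

25.4 dB


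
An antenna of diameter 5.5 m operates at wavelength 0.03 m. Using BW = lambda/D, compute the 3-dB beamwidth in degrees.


BW_rad = 0.03 / 5.5 = 0.005455
BW_deg = 0.31 degrees

0.31 degrees


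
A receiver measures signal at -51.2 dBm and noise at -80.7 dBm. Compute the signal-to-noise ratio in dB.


SNR = -51.2 - (-80.7) = 29.5 dB

29.5 dB


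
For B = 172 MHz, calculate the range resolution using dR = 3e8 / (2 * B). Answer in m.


dR = 3e8 / (2 * 172000000.0) = 0.87 m

0.87 m


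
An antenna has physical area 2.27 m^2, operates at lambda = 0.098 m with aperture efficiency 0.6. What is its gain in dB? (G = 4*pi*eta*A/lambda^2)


G_linear = 4*pi*0.6*2.27/0.098^2 = 1782.11
G_dB = 10*log10(1782.11) = 32.5 dB

32.5 dB


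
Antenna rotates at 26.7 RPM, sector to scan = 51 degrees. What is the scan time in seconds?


t = 51 / (26.7 * 360) * 60 = 0.32 s

0.32 s


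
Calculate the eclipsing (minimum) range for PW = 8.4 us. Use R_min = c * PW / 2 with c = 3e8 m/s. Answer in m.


R_min = 3e8 * 8.4e-6 / 2 = 1260.0 m

1260.0 m


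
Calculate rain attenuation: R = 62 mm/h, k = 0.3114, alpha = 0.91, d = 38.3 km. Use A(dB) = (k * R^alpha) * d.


gamma = 0.3114 * 62^0.91 = 13.316652 dB/km
A = 13.316652 * 38.3 = 510.03 dB

510.03 dB


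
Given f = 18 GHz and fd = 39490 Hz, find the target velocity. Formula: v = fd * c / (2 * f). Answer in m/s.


v = 39490 * 3e8 / (2 * 18000000000.0) = 329.1 m/s

329.1 m/s


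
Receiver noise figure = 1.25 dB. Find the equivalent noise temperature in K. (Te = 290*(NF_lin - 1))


NF_lin = 10^(1.25/10) = 1.333521
Te = 290 * (1.333521 - 1) = 96.7 K

96.7 K


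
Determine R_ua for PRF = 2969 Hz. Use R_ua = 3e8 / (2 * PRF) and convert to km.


R_ua = 3e8 / (2 * 2969) = 50522.1 m = 50.5 km

50.5 km


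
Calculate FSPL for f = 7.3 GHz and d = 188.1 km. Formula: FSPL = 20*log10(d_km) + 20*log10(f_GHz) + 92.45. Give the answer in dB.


20*log10(188.1) = 45.49
20*log10(7.3) = 17.27
FSPL = 155.2 dB

155.2 dB


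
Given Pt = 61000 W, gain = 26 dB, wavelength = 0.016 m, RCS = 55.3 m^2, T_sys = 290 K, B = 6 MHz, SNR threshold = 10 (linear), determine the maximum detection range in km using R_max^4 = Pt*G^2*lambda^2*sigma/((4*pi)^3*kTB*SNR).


G_lin = 10^(26/10) = 398.107171
R^4 = 61000 * 398.107171^2 * 0.016^2 * 55.3 / ((4*pi)^3 * 1.38e-23 * 290 * 6000000.0 * 10)
R^4 = 2.87235e17 m^4
R_max = (2.87235e17)^(1/4) = 23150.4 m = 23.2 km

23.2 km


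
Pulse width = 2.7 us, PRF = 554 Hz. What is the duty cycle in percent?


DC = 2.7e-6 * 554 * 100 = 0.15%

0.15%


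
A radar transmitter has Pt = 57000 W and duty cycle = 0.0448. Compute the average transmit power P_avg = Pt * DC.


P_avg = 57000 * 0.0448 = 2553.6 W

2553.6 W


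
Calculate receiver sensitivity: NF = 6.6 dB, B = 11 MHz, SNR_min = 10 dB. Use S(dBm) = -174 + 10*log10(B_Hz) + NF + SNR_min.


10*log10(11000000.0) = 70.41
S = -174 + 70.41 + 6.6 + 10 = -87.0 dBm

-87.0 dBm


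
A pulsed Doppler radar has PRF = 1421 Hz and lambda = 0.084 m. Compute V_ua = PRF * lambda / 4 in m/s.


V_ua = 1421 * 0.084 / 4 = 29.8 m/s

29.8 m/s


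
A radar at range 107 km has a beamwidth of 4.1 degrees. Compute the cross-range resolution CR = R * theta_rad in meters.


BW_rad = 0.071558499
CR = 107000 * 0.071558499 = 7656.8 m

7656.8 m


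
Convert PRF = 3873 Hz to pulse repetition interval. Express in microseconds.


PRI = 1/3873 = 0.0002581978 s = 258.2 us

258.2 us


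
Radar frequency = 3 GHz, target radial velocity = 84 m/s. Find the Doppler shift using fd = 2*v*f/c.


fd = 2 * 84 * 3000000000.0 / 3e8 = 1680.0 Hz

1680.0 Hz


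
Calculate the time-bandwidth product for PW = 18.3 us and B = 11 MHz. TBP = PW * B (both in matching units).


TBP = 18.3 * 11 = 201.3

201.3


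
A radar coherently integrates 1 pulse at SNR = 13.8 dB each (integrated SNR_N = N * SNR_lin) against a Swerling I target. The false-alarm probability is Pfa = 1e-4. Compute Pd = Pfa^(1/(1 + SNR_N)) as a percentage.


SNR_lin = 10^(13.8/10) = 23.98833
SNR_N = 1 * 23.98833 = 23.98833
1/(1 + SNR_N) = 1/24.98833 = 0.0400187
Pd = (1e-4)^0.0400187 = 0.69171
Pd = 69.2%

69.2%


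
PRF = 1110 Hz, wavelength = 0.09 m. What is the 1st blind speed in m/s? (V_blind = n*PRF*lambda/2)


V_blind = 1 * 1110 * 0.09 / 2 = 50.0 m/s

50.0 m/s


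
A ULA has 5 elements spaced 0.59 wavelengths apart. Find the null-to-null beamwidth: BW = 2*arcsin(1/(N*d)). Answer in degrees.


1/(N*d) = 1/(5*0.59) = 0.338983
BW = 2*arcsin(0.338983) = 39.6 degrees

39.6 degrees


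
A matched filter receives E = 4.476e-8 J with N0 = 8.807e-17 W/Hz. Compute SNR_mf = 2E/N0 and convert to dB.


SNR_lin = 2 * 4.476e-8 / 8.807e-17 = 1.016e9
SNR_dB = 10*log10(1.016e9) = 90.1 dB

90.1 dB


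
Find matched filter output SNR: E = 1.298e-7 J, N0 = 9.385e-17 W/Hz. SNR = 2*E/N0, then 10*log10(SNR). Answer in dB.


SNR_lin = 2 * 1.298e-7 / 9.385e-17 = 2.766e9
SNR_dB = 10*log10(2.766e9) = 94.4 dB

94.4 dB


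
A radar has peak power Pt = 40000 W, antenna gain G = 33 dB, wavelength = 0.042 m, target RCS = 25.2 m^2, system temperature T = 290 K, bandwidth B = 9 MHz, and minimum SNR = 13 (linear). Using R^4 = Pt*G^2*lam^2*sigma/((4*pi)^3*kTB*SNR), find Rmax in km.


G_lin = 10^(33/10) = 1995.262315
R^4 = 40000 * 1995.262315^2 * 0.042^2 * 25.2 / ((4*pi)^3 * 1.38e-23 * 290 * 9000000.0 * 13)
R^4 = 7.61845e18 m^4
R_max = (7.61845e18)^(1/4) = 52537.2 m = 52.5 km

52.5 km


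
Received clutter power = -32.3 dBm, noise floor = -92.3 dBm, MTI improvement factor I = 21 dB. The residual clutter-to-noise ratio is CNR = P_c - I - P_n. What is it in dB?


CNR = -32.3 - 21 - (-92.3) = 39.0 dB

39.0 dB


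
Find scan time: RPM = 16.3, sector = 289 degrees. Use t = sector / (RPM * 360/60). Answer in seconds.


t = 289 / (16.3 * 360) * 60 = 2.96 s

2.96 s


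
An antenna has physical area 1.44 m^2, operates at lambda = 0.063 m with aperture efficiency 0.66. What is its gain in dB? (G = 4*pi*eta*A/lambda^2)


G_linear = 4*pi*0.66*1.44/0.063^2 = 3009.09
G_dB = 10*log10(3009.09) = 34.8 dB

34.8 dB


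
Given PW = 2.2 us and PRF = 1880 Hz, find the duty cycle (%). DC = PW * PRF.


DC = 2.2e-6 * 1880 * 100 = 0.41%

0.41%


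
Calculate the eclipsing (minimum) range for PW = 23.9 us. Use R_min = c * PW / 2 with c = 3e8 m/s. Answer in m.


R_min = 3e8 * 23.9e-6 / 2 = 3585.0 m

3585.0 m


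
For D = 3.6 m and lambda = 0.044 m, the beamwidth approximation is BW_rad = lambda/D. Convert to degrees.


BW_rad = 0.044 / 3.6 = 0.012222
BW_deg = 0.7 degrees

0.7 degrees


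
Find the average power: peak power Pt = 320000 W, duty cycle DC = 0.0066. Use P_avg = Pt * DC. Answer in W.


P_avg = 320000 * 0.0066 = 2112.0 W

2112.0 W


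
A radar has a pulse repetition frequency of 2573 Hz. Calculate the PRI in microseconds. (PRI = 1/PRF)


PRI = 1/2573 = 0.0003886514 s = 388.7 us

388.7 us


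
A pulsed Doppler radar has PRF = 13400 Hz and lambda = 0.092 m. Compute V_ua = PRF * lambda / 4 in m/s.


V_ua = 13400 * 0.092 / 4 = 308.2 m/s

308.2 m/s


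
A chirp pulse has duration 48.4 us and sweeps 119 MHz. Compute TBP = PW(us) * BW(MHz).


TBP = 48.4 * 119 = 5759.6

5759.6


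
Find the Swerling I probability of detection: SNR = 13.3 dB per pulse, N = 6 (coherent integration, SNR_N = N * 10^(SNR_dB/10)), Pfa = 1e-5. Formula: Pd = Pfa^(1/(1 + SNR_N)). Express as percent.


SNR_lin = 10^(13.3/10) = 21.37962
SNR_N = 6 * 21.37962 = 128.27772
1/(1 + SNR_N) = 1/129.27772 = 0.0077353
Pd = (1e-5)^0.0077353 = 0.91479
Pd = 91.5%

91.5%


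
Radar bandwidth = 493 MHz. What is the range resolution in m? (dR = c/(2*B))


dR = 3e8 / (2 * 493000000.0) = 0.3 m

0.3 m


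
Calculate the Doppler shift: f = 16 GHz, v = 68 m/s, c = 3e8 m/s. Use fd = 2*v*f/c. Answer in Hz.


fd = 2 * 68 * 16000000000.0 / 3e8 = 7253.3 Hz

7253.3 Hz


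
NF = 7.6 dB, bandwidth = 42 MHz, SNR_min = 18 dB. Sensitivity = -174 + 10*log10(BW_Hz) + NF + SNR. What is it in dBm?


10*log10(42000000.0) = 76.23
S = -174 + 76.23 + 7.6 + 18 = -72.2 dBm

-72.2 dBm


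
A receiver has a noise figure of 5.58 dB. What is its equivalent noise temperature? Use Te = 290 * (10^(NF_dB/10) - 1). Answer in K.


NF_lin = 10^(5.58/10) = 3.614099
Te = 290 * (3.614099 - 1) = 758.1 K

758.1 K


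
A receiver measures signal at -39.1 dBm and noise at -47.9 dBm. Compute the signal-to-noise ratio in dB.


SNR = -39.1 - (-47.9) = 8.8 dB

8.8 dB


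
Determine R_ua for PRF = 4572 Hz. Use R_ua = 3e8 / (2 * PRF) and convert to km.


R_ua = 3e8 / (2 * 4572) = 32808.4 m = 32.8 km

32.8 km


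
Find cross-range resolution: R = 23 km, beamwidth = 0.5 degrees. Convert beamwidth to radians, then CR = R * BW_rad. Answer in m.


BW_rad = 0.008726646
CR = 23000 * 0.008726646 = 200.7 m

200.7 m


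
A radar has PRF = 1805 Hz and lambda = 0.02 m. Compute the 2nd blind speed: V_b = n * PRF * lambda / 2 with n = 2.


V_blind = 2 * 1805 * 0.02 / 2 = 36.1 m/s

36.1 m/s


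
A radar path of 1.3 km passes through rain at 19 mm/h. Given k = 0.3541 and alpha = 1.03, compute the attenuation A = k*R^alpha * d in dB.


gamma = 0.3541 * 19^1.03 = 7.349235 dB/km
A = 7.349235 * 1.3 = 9.55 dB

9.55 dB


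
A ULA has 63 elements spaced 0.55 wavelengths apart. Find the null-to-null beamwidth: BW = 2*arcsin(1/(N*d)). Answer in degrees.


1/(N*d) = 1/(63*0.55) = 0.02886
BW = 2*arcsin(0.02886) = 3.3 degrees

3.3 degrees


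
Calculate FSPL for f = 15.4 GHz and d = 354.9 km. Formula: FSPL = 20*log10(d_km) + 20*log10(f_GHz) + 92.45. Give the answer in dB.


20*log10(354.9) = 51.0
20*log10(15.4) = 23.75
FSPL = 167.2 dB

167.2 dB


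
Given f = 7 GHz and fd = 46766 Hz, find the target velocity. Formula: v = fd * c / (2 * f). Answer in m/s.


v = 46766 * 3e8 / (2 * 7000000000.0) = 1002.1 m/s

1002.1 m/s


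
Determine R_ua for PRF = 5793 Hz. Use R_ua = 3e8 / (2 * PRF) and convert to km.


R_ua = 3e8 / (2 * 5793) = 25893.3 m = 25.9 km

25.9 km


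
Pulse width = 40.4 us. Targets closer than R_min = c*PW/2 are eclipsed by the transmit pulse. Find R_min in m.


R_min = 3e8 * 40.4e-6 / 2 = 6060.0 m

6060.0 m


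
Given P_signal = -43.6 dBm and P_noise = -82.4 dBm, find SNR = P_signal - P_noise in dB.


SNR = -43.6 - (-82.4) = 38.8 dB

38.8 dB


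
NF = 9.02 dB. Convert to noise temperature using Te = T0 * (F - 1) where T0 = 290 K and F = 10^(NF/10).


NF_lin = 10^(9.02/10) = 7.979947
Te = 290 * (7.979947 - 1) = 2024.2 K

2024.2 K


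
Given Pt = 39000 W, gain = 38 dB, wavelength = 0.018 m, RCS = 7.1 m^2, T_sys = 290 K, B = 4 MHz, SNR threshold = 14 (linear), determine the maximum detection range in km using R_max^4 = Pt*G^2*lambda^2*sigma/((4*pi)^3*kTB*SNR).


G_lin = 10^(38/10) = 6309.573445
R^4 = 39000 * 6309.573445^2 * 0.018^2 * 7.1 / ((4*pi)^3 * 1.38e-23 * 290 * 4000000.0 * 14)
R^4 = 8.03107e18 m^4
R_max = (8.03107e18)^(1/4) = 53234.5 m = 53.2 km

53.2 km


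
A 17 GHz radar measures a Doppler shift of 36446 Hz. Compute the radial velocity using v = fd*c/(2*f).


v = 36446 * 3e8 / (2 * 17000000000.0) = 321.6 m/s

321.6 m/s


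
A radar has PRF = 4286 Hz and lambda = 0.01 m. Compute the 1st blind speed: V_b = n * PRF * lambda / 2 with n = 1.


V_blind = 1 * 4286 * 0.01 / 2 = 21.4 m/s

21.4 m/s


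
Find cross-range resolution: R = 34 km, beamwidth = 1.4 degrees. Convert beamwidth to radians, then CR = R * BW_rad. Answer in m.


BW_rad = 0.02443461
CR = 34000 * 0.02443461 = 830.8 m

830.8 m


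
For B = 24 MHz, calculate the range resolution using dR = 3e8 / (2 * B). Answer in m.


dR = 3e8 / (2 * 24000000.0) = 6.25 m

6.25 m


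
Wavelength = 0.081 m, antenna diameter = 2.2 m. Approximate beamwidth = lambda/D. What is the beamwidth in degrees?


BW_rad = 0.081 / 2.2 = 0.036818
BW_deg = 2.11 degrees

2.11 degrees


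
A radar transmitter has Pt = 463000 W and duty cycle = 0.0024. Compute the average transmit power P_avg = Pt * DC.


P_avg = 463000 * 0.0024 = 1111.2 W

1111.2 W


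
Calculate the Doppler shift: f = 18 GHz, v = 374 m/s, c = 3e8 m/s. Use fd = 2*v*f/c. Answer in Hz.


fd = 2 * 374 * 18000000000.0 / 3e8 = 44880.0 Hz

44880.0 Hz


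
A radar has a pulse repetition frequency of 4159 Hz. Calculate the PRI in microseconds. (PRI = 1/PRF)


PRI = 1/4159 = 0.0002404424 s = 240.4 us

240.4 us


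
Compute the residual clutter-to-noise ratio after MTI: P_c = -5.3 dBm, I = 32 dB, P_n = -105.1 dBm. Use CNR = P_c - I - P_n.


CNR = -5.3 - 32 - (-105.1) = 67.8 dB

67.8 dB


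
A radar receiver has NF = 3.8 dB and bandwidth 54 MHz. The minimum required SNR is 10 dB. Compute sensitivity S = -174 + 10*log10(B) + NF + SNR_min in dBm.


10*log10(54000000.0) = 77.32
S = -174 + 77.32 + 3.8 + 10 = -82.9 dBm

-82.9 dBm


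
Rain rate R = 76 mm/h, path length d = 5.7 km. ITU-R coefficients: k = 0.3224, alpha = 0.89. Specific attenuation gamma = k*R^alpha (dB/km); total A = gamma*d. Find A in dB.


gamma = 0.3224 * 76^0.89 = 15.216653 dB/km
A = 15.216653 * 5.7 = 86.73 dB

86.73 dB


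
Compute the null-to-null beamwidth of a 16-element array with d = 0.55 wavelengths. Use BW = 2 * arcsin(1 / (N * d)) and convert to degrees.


1/(N*d) = 1/(16*0.55) = 0.113636
BW = 2*arcsin(0.113636) = 13.0 degrees

13.0 degrees


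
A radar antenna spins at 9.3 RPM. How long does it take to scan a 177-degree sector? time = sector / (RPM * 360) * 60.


t = 177 / (9.3 * 360) * 60 = 3.17 s

3.17 s


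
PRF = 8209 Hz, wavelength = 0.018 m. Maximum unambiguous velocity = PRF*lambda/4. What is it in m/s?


V_ua = 8209 * 0.018 / 4 = 36.9 m/s

36.9 m/s


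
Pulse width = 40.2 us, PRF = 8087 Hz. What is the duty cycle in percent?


DC = 40.2e-6 * 8087 * 100 = 32.51%

32.51%


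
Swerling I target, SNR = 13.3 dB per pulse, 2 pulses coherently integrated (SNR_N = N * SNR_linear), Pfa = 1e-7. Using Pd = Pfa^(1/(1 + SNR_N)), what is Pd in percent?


SNR_lin = 10^(13.3/10) = 21.37962
SNR_N = 2 * 21.37962 = 42.75924
1/(1 + SNR_N) = 1/43.75924 = 0.0228523
Pd = (1e-7)^0.0228523 = 0.69188
Pd = 69.2%

69.2%


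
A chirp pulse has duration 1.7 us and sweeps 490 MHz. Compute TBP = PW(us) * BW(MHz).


TBP = 1.7 * 490 = 833.0

833.0


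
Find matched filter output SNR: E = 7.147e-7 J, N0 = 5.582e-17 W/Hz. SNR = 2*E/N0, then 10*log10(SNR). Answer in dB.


SNR_lin = 2 * 7.147e-7 / 5.582e-17 = 2.561e10
SNR_dB = 10*log10(2.561e10) = 104.1 dB

104.1 dB


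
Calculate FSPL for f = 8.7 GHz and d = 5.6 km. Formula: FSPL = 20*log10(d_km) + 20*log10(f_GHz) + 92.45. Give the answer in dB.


20*log10(5.6) = 14.96
20*log10(8.7) = 18.79
FSPL = 126.2 dB

126.2 dB


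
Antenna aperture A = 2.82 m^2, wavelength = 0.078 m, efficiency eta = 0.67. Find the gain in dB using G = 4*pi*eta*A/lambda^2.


G_linear = 4*pi*0.67*2.82/0.078^2 = 3902.51
G_dB = 10*log10(3902.51) = 35.9 dB

35.9 dB


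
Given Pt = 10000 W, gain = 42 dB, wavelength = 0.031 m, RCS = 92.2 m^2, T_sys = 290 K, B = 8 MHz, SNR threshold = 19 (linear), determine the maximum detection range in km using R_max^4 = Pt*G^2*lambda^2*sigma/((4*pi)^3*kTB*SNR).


G_lin = 10^(42/10) = 15848.931925
R^4 = 10000 * 15848.931925^2 * 0.031^2 * 92.2 / ((4*pi)^3 * 1.38e-23 * 290 * 8000000.0 * 19)
R^4 = 1.84376e20 m^4
R_max = (1.84376e20)^(1/4) = 116526.9 m = 116.5 km

116.5 km


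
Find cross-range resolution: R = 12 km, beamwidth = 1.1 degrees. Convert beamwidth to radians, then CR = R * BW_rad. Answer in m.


BW_rad = 0.019198622
CR = 12000 * 0.019198622 = 230.4 m

230.4 m
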